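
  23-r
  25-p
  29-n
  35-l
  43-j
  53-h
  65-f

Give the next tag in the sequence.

79-d

First component: 23, 25, 29, 35, 43, 53, 65 → 79 (differences are 2, 4, 6, … (increasing by 2 each time)).
Letter — letters move back 2 places in the alphabet: r, p, n, l, j, h, f → d.
Putting it together: 79-d.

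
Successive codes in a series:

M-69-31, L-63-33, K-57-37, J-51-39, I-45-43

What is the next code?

For the letter, letters move back 1 place in the alphabet: M, L, K, J, I → H.
Second component: 69, 63, 57, 51, 45 → 39 (−6 each step).
Third component — alternating steps +2, +4, +2, +4, …: 31, 33, 37, 39, 43 → 45.
So the next code is H-39-45.

H-39-45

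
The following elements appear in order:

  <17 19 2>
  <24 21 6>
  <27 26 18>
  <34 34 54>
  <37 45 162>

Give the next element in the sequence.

First coordinate: alternating steps +7, +3, +7, +3, …, so 17, 24, 27, 34, 37 → 44.
Second coordinate: 19, 21, 26, 34, 45 → 59 (differences are 2, 5, 8, … (increasing by 3 each time)).
Third coordinate goes 2, 6, 18, 54, 162 → 486 (×3 each step).
Putting it together: <44 59 486>.

<44 59 486>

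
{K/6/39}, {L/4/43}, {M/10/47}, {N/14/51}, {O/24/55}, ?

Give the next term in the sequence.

{P/38/59}

Letter — letters move forward 1 place in the alphabet: K, L, M, N, O → P.
For the second component, each term is the sum of the two before it: 6, 4, 10, 14, 24 → 38.
Third component: +4 each step, so 39, 43, 47, 51, 55 → 59.
Combining the parts gives {P/38/59}.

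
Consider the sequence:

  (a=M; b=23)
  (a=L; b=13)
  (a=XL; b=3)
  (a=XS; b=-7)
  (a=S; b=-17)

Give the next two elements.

A goes M, L, XL, XS, S → M → L (runs through clothing sizes XS→XL).
B: 23, 13, 3, -7, -17 → -27 → -37 (−10 each step).
Putting the parts together: (a=M; b=-27) and then (a=L; b=-37).

(a=M; b=-27), (a=L; b=-37)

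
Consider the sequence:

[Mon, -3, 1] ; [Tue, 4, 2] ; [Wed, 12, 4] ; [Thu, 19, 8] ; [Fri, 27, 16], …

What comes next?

[Sat, 34, 32]

Day — runs through the weekdays Mon→Sun: Mon, Tue, Wed, Thu, Fri → Sat.
For the second part, alternating steps +7, +8, +7, +8, …: -3, 4, 12, 19, 27 → 34.
Third part: ×2 each step; 1, 2, 4, 8, 16 → 32.
Combining the parts gives [Sat, 34, 32].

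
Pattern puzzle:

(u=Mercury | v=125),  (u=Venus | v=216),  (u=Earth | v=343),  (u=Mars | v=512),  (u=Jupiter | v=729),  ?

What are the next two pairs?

For the u, runs through the planets Mercury→Neptune: Mercury, Venus, Earth, Mars, Jupiter → Saturn → Uranus.
V: 125, 216, 343, 512, 729 → 1000 → 1331 (perfect cubes: 5³, 6³, 7³, …).
So the next two pairs are (u=Saturn | v=1000) and (u=Uranus | v=1331).

(u=Saturn | v=1000), (u=Uranus | v=1331)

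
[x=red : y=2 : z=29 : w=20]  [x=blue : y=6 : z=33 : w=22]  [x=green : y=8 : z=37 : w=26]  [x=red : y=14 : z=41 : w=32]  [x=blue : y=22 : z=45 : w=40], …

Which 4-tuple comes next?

[x=green : y=36 : z=49 : w=50]

For the x, repeats red → blue → green: red, blue, green, red, blue → green.
Y — each term is the sum of the two before it: 2, 6, 8, 14, 22 → 36.
Z: +4 each step; 29, 33, 37, 41, 45 → 49.
W: 20, 22, 26, 32, 40 → 50 (differences are 2, 4, 6, … (increasing by 2 each time)).
Combining the parts gives [x=green : y=36 : z=49 : w=50].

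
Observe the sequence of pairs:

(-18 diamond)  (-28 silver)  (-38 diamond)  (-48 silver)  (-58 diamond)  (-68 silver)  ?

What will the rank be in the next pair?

Rank: diamond, silver, diamond, silver, diamond, silver → diamond (alternates diamond ↔ silver).

diamond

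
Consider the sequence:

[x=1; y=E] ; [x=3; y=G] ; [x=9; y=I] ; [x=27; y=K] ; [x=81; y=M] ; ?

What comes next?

[x=243; y=O]

X — ×3 each step: 1, 3, 9, 27, 81 → 243.
Y: letters move forward 2 places in the alphabet, so E, G, I, K, M → O.
Putting it together: [x=243; y=O].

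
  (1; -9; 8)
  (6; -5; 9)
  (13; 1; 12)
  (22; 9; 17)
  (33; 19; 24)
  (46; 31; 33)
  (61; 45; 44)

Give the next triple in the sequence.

(78; 61; 57)

First value goes 1, 6, 13, 22, 33, 46, 61 → 78 (differences are 5, 7, 9, … (increasing by 2 each time)).
Second value — differences are 4, 6, 8, … (increasing by 2 each time): -9, -5, 1, 9, 19, 31, 45 → 61.
Third value: 8, 9, 12, 17, 24, 33, 44 → 57 (differences are 1, 3, 5, … (increasing by 2 each time)).
So the next triple is (78; 61; 57).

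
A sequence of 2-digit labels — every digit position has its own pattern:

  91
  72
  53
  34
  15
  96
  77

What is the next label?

58

First digit — −2 each step, mod 10: 9, 7, 5, 3, 1, 9, 7 → 5.
For the second digit, +1 each step, mod 10: 1, 2, 3, 4, 5, 6, 7 → 8.
Putting it together: 58.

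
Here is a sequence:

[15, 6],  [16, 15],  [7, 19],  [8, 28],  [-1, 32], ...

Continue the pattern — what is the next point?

[0, 41]

First slot — alternating steps +1, −9, +1, −9, …: 15, 16, 7, 8, -1 → 0.
Second slot goes 6, 15, 19, 28, 32 → 41 (alternating steps +9, +4, +9, +4, …).
Combining the parts gives [0, 41].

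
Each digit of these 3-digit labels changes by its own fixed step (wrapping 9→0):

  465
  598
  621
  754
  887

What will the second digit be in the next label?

Second digit: 6, 9, 2, 5, 8 → 1 (+3 each step, mod 10).

1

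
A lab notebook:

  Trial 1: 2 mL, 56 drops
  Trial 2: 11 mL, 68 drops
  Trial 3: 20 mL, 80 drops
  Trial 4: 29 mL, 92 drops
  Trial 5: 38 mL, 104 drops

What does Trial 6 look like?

ML: 2, 11, 20, 29, 38 → 47 (+9 each step).
For the drops, +12 each step: 56, 68, 80, 92, 104 → 116.
So the next line is 47 mL, 116 drops.

47 mL, 116 drops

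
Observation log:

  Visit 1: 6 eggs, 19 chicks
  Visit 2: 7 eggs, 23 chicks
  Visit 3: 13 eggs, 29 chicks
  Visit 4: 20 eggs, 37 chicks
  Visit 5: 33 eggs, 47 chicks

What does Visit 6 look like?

For the eggs, each term is the sum of the two before it: 6, 7, 13, 20, 33 → 53.
Chicks: 19, 23, 29, 37, 47 → 59 (differences are 4, 6, 8, … (increasing by 2 each time)).
Combining the parts gives 53 eggs, 59 chicks.

53 eggs, 59 chicks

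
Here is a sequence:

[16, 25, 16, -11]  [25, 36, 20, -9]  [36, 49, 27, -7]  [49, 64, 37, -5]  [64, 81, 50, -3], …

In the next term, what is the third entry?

Third entry: differences are 4, 7, 10, … (increasing by 3 each time), so 16, 20, 27, 37, 50 → 66.

66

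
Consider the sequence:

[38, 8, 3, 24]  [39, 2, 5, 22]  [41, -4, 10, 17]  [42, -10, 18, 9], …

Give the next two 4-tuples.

First slot: 38, 39, 41, 42 → 44 → 45 (alternating steps +1, +2, +1, +2, …).
Second slot: −6 each step; 8, 2, -4, -10 → -16 → -22.
Third slot: differences are 2, 5, 8, … (increasing by 3 each time); 3, 5, 10, 18 → 29 → 43.
Fourth slot: together with the third slot always sums to 27, so 24, 22, 17, 9 → -2 → -16.
Putting the parts together: [44, -16, 29, -2] and then [45, -22, 43, -16].

[44, -16, 29, -2], [45, -22, 43, -16]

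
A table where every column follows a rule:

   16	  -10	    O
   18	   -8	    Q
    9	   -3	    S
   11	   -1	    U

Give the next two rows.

2  4  W; 4  6  Y

First component goes 16, 18, 9, 11 → 2 → 4 (alternating steps +2, −9, +2, −9, …).
Second component goes -10, -8, -3, -1 → 4 → 6 (alternating steps +2, +5, +2, +5, …).
Letter: O, Q, S, U → W → Y (letters move forward 2 places in the alphabet).
So the next two rows are 2  4  W and 4  6  Y.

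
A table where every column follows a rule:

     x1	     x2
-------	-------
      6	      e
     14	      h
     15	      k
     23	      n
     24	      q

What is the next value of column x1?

32

Column x1: alternating steps +8, +1, +8, +1, …; 6, 14, 15, 23, 24 → 32.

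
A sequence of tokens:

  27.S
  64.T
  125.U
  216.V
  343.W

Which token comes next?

For the first component, perfect cubes: 3³, 4³, 5³, …: 27, 64, 125, 216, 343 → 512.
Letter: letters move forward 1 place in the alphabet, so S, T, U, V, W → X.
Putting it together: 512.X.

512.X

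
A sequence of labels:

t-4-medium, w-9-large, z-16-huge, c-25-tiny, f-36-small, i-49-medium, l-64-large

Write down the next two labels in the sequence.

o-81-huge then r-100-tiny

Letter goes t, w, z, c, f, i, l → o → r (letters move forward 3 places in the alphabet, wrapping Z→A).
Second component — perfect squares: 2², 3², 4², …: 4, 9, 16, 25, 36, 49, 64 → 81 → 100.
For the size, repeats medium → large → huge → tiny → small: medium, large, huge, tiny, small, medium, large → huge → tiny.
So the next two labels are o-81-huge and r-100-tiny.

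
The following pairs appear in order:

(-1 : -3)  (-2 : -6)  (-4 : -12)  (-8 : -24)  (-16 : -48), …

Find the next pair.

First component: ×2 each step, so -1, -2, -4, -8, -16 → -32.
Second component: -3, -6, -12, -24, -48 → -96 (always 3 × the first component).
So the next pair is (-32 : -96).

(-32 : -96)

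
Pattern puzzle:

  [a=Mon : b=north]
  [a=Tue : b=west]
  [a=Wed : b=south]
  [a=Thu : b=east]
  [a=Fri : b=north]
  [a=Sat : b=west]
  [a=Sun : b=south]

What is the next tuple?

[a=Mon : b=east]

A: runs through the weekdays Mon→Sun, so Mon, Tue, Wed, Thu, Fri, Sat, Sun → Mon.
B — repeats north → west → south → east: north, west, south, east, north, west, south → east.
Putting it together: [a=Mon : b=east].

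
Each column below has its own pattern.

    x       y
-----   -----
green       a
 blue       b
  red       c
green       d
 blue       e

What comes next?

red  f

Column x — repeats green → blue → red: green, blue, red, green, blue → red.
Column y: a, b, c, d, e → f (letters move forward 1 place in the alphabet).
So the next line is red  f.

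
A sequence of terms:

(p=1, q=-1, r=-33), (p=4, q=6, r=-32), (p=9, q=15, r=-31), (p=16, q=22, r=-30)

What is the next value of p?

25

P — perfect squares: 1², 2², 3², …: 1, 4, 9, 16 → 25.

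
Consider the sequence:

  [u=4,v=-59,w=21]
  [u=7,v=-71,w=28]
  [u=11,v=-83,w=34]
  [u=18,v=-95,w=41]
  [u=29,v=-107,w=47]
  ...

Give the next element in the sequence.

U: 4, 7, 11, 18, 29 → 47 (each term is the sum of the two before it).
V: -59, -71, -83, -95, -107 → -119 (−12 each step).
W: 21, 28, 34, 41, 47 → 54 (alternating steps +7, +6, +7, +6, …).
Combining the parts gives [u=47,v=-119,w=54].

[u=47,v=-119,w=54]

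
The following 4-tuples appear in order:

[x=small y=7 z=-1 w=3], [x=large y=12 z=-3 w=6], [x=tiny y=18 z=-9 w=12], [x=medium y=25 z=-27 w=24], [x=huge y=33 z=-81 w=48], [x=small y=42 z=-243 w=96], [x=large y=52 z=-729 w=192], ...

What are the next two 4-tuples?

For the x, repeats small → large → tiny → medium → huge: small, large, tiny, medium, huge, small, large → tiny → medium.
Y goes 7, 12, 18, 25, 33, 42, 52 → 63 → 75 (differences are 5, 6, 7, … (increasing by 1 each time)).
Z goes -1, -3, -9, -27, -81, -243, -729 → -2187 → -6561 (×3 each step).
W: 3, 6, 12, 24, 48, 96, 192 → 384 → 768 (×2 each step).
So the next two 4-tuples are [x=tiny y=63 z=-2187 w=384] and [x=medium y=75 z=-6561 w=768].

[x=tiny y=63 z=-2187 w=384], [x=medium y=75 z=-6561 w=768]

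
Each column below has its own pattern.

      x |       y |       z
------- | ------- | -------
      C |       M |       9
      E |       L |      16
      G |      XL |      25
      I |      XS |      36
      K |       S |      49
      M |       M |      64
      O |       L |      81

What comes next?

Q  XL  100

Column x goes C, E, G, I, K, M, O → Q (letters move forward 2 places in the alphabet).
Column y goes M, L, XL, XS, S, M, L → XL (repeats M → L → XL → XS → S).
Column z — perfect squares: 3², 4², 5², …: 9, 16, 25, 36, 49, 64, 81 → 100.
Combining the parts gives Q  XL  100.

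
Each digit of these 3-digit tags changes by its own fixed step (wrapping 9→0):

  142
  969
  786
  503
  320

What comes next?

147

First digit — −2 each step, mod 10: 1, 9, 7, 5, 3 → 1.
Second digit: +2 each step, mod 10; 4, 6, 8, 0, 2 → 4.
Third digit: 2, 9, 6, 3, 0 → 7 (−3 each step, mod 10).
So the next tag is 147.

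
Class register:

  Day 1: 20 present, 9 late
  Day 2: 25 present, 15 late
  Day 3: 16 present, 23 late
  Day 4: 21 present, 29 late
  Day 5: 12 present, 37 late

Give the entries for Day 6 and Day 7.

17 present, 43 late; 8 present, 51 late

Present goes 20, 25, 16, 21, 12 → 17 → 8 (alternating steps +5, −9, +5, −9, …).
Late: alternating steps +6, +8, +6, +8, …, so 9, 15, 23, 29, 37 → 43 → 51.
So the next two lines are 17 present, 43 late and 8 present, 51 late.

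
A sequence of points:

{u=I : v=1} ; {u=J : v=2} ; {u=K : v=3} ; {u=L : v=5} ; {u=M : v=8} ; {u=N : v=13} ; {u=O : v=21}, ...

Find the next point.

{u=P : v=34}

U: I, J, K, L, M, N, O → P (letters move forward 1 place in the alphabet).
V — each term is the sum of the two before it: 1, 2, 3, 5, 8, 13, 21 → 34.
Putting it together: {u=P : v=34}.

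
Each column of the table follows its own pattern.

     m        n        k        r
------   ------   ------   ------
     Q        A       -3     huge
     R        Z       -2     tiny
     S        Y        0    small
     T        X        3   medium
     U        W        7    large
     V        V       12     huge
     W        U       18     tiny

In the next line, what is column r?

small

For the column r, repeats huge → tiny → small → medium → large: huge, tiny, small, medium, large, huge, tiny → small.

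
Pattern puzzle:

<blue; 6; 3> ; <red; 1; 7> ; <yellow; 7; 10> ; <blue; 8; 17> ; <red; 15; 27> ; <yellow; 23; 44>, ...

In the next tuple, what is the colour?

blue

Colour: blue, red, yellow, blue, red, yellow → blue (repeats blue → red → yellow).
Second entry goes 6, 1, 7, 8, 15, 23 → 38 (each term is the sum of the two before it).
For the third entry, each term is the sum of the two before it: 3, 7, 10, 17, 27, 44 → 71.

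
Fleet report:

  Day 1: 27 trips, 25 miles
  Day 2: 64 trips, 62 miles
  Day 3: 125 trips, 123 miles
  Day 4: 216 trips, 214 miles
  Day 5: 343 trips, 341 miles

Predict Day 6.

Trips goes 27, 64, 125, 216, 343 → 512 (perfect cubes: 3³, 4³, 5³, …).
For the miles, always 2 less than the trips: 25, 62, 123, 214, 341 → 510.
Putting it together: 512 trips, 510 miles.

512 trips, 510 miles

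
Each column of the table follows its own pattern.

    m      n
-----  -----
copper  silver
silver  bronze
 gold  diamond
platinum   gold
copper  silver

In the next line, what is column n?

Column n — repeats silver → bronze → diamond → gold: silver, bronze, diamond, gold, silver → bronze.

bronze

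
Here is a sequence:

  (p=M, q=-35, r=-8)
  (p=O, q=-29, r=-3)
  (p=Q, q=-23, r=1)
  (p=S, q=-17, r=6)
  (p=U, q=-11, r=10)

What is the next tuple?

(p=W, q=-5, r=15)

P goes M, O, Q, S, U → W (letters move forward 2 places in the alphabet).
Q: +6 each step, so -35, -29, -23, -17, -11 → -5.
R: alternating steps +5, +4, +5, +4, …; -8, -3, 1, 6, 10 → 15.
Combining the parts gives (p=W, q=-5, r=15).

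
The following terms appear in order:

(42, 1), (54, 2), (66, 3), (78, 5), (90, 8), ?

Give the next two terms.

For the first slot, +12 each step: 42, 54, 66, 78, 90 → 102 → 114.
Second slot: each term is the sum of the two before it, so 1, 2, 3, 5, 8 → 13 → 21.
So the next two terms are (102, 13) and (114, 21).

(102, 13), (114, 21)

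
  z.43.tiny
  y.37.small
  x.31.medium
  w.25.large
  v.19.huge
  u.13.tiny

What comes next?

Letter — letters move back 1 place in the alphabet: z, y, x, w, v, u → t.
Second component: −6 each step, so 43, 37, 31, 25, 19, 13 → 7.
Size — repeats tiny → small → medium → large → huge: tiny, small, medium, large, huge, tiny → small.
Putting it together: t.7.small.

t.7.small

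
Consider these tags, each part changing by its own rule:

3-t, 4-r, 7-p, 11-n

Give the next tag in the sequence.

18-l

First component — each term is the sum of the two before it: 3, 4, 7, 11 → 18.
Letter goes t, r, p, n → l (letters move back 2 places in the alphabet).
Combining the parts gives 18-l.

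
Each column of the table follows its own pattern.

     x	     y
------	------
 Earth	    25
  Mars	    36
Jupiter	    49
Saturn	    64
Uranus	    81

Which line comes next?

Neptune  100

Column x: runs through the planets Mercury→Neptune, so Earth, Mars, Jupiter, Saturn, Uranus → Neptune.
Column y: perfect squares: 5², 6², 7², …, so 25, 36, 49, 64, 81 → 100.
So the next line is Neptune  100.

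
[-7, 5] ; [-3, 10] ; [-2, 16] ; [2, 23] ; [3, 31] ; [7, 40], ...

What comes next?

First value: -7, -3, -2, 2, 3, 7 → 8 (alternating steps +4, +1, +4, +1, …).
Second value: differences are 5, 6, 7, … (increasing by 1 each time), so 5, 10, 16, 23, 31, 40 → 50.
Putting it together: [8, 50].

[8, 50]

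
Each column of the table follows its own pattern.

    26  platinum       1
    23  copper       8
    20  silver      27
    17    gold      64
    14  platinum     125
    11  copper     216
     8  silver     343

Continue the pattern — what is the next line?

5  gold  512

First component: −3 each step; 26, 23, 20, 17, 14, 11, 8 → 5.
Metal: repeats platinum → copper → silver → gold; platinum, copper, silver, gold, platinum, copper, silver → gold.
Third component: perfect cubes: 1³, 2³, 3³, …; 1, 8, 27, 64, 125, 216, 343 → 512.
So the next line is 5  gold  512.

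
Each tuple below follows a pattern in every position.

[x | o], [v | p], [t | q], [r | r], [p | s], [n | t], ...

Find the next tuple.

First letter — letters move back 2 places in the alphabet: x, v, t, r, p, n → l.
Second letter: o, p, q, r, s, t → u (letters move forward 1 place in the alphabet).
Putting it together: [l | u].

[l | u]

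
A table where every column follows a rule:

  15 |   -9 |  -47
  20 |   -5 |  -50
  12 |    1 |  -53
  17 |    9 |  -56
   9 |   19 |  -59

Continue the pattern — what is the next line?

14  31  -62

First component goes 15, 20, 12, 17, 9 → 14 (alternating steps +5, −8, +5, −8, …).
Second component — differences are 4, 6, 8, … (increasing by 2 each time): -9, -5, 1, 9, 19 → 31.
Third component — −3 each step: -47, -50, -53, -56, -59 → -62.
Putting it together: 14  31  -62.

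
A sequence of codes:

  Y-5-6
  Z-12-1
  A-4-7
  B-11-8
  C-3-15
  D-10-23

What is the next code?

E-2-38

For the letter, letters move forward 1 place in the alphabet, wrapping Z→A: Y, Z, A, B, C, D → E.
Second component: alternating steps +7, −8, +7, −8, …, so 5, 12, 4, 11, 3, 10 → 2.
Third component — each term is the sum of the two before it: 6, 1, 7, 8, 15, 23 → 38.
So the next code is E-2-38.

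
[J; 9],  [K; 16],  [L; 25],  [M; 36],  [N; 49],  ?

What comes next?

[O; 64]

Letter: letters move forward 1 place in the alphabet; J, K, L, M, N → O.
For the second entry, perfect squares: 3², 4², 5², …: 9, 16, 25, 36, 49 → 64.
So the next term is [O; 64].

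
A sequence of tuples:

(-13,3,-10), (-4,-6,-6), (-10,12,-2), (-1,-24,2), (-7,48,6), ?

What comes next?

For the first slot, alternating steps +9, −6, +9, −6, …: -13, -4, -10, -1, -7 → 2.
Second slot: 3, -6, 12, -24, 48 → -96 (×(-2) each step).
Third slot goes -10, -6, -2, 2, 6 → 10 (+4 each step).
Putting it together: (2,-96,10).

(2,-96,10)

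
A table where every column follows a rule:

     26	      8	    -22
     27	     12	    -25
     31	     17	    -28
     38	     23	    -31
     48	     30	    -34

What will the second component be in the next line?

38

Second component: 8, 12, 17, 23, 30 → 38 (differences are 4, 5, 6, … (increasing by 1 each time)).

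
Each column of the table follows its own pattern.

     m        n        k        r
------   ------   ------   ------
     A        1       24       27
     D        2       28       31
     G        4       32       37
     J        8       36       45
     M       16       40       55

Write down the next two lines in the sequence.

Column m goes A, D, G, J, M → P → S (letters move forward 3 places in the alphabet).
Column n: ×2 each step, so 1, 2, 4, 8, 16 → 32 → 64.
For the column k, +4 each step: 24, 28, 32, 36, 40 → 44 → 48.
Column r: differences are 4, 6, 8, … (increasing by 2 each time); 27, 31, 37, 45, 55 → 67 → 81.
Putting the parts together: P  32  44  67 and then S  64  48  81.

P  32  44  67; S  64  48  81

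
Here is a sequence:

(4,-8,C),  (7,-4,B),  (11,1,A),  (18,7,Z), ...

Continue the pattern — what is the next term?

First entry goes 4, 7, 11, 18 → 29 (each term is the sum of the two before it).
Second entry: differences are 4, 5, 6, … (increasing by 1 each time), so -8, -4, 1, 7 → 14.
Letter — letters move back 1 place in the alphabet, wrapping A→Z: C, B, A, Z → Y.
Combining the parts gives (29,14,Y).

(29,14,Y)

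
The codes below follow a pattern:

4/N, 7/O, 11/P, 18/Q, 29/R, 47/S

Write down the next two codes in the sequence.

76/T then 123/U

First component: each term is the sum of the two before it; 4, 7, 11, 18, 29, 47 → 76 → 123.
Letter: letters move forward 1 place in the alphabet, so N, O, P, Q, R, S → T → U.
So the next two codes are 76/T and 123/U.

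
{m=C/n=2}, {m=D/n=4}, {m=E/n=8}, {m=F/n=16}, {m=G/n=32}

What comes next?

M goes C, D, E, F, G → H (letters move forward 1 place in the alphabet).
N: 2, 4, 8, 16, 32 → 64 (×2 each step).
Combining the parts gives {m=H/n=64}.

{m=H/n=64}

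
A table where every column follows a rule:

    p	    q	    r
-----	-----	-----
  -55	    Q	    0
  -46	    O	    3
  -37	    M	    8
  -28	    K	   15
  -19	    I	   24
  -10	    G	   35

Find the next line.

-1  E  48

Column p — +9 each step: -55, -46, -37, -28, -19, -10 → -1.
For the column q, letters move back 2 places in the alphabet: Q, O, M, K, I, G → E.
For the column r, differences are 3, 5, 7, … (increasing by 2 each time): 0, 3, 8, 15, 24, 35 → 48.
Putting it together: -1  E  48.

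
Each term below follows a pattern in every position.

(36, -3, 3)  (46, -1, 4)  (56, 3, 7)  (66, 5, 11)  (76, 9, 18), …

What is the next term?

(86, 11, 29)

First coordinate goes 36, 46, 56, 66, 76 → 86 (+10 each step).
Second coordinate: -3, -1, 3, 5, 9 → 11 (alternating steps +2, +4, +2, +4, …).
For the third coordinate, each term is the sum of the two before it: 3, 4, 7, 11, 18 → 29.
So the next term is (86, 11, 29).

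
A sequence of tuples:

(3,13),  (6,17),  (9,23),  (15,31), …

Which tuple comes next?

(24,41)

First component: 3, 6, 9, 15 → 24 (each term is the sum of the two before it).
For the second component, differences are 4, 6, 8, … (increasing by 2 each time): 13, 17, 23, 31 → 41.
Putting it together: (24,41).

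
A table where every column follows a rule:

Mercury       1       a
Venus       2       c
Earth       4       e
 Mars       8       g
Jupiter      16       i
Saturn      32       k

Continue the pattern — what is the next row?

Uranus  64  m

Planet: Mercury, Venus, Earth, Mars, Jupiter, Saturn → Uranus (runs through the planets Mercury→Neptune).
Second component: ×2 each step; 1, 2, 4, 8, 16, 32 → 64.
Letter: a, c, e, g, i, k → m (letters move forward 2 places in the alphabet).
So the next row is Uranus  64  m.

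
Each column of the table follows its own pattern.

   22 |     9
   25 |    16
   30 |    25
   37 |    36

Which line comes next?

First component — differences are 3, 5, 7, … (increasing by 2 each time): 22, 25, 30, 37 → 46.
Second component: perfect squares: 3², 4², 5², …; 9, 16, 25, 36 → 49.
So the next line is 46  49.

46  49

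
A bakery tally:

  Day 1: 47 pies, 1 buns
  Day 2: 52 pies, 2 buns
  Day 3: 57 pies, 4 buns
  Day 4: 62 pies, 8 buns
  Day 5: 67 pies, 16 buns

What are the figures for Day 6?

Pies: 47, 52, 57, 62, 67 → 72 (+5 each step).
Buns: 1, 2, 4, 8, 16 → 32 (×2 each step).
So the next line is 72 pies, 32 buns.

72 pies, 32 buns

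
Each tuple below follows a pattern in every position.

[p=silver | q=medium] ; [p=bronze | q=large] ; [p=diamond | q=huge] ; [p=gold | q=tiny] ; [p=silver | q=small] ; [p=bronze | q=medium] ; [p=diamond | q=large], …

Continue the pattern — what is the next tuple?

For the p, repeats silver → bronze → diamond → gold: silver, bronze, diamond, gold, silver, bronze, diamond → gold.
Q goes medium, large, huge, tiny, small, medium, large → huge (repeats medium → large → huge → tiny → small).
Putting it together: [p=gold | q=huge].

[p=gold | q=huge]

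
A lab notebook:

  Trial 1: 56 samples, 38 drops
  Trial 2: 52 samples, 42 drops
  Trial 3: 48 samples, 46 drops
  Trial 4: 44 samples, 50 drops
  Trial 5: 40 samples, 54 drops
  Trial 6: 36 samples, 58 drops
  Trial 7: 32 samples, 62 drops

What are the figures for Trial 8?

28 samples, 66 drops

Samples goes 56, 52, 48, 44, 40, 36, 32 → 28 (−4 each step).
Drops goes 38, 42, 46, 50, 54, 58, 62 → 66 (+4 each step).
Combining the parts gives 28 samples, 66 drops.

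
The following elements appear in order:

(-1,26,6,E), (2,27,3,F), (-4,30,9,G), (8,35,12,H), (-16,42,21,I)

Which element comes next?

(32,51,33,J)

For the first coordinate, ×(-2) each step: -1, 2, -4, 8, -16 → 32.
Second coordinate — differences are 1, 3, 5, … (increasing by 2 each time): 26, 27, 30, 35, 42 → 51.
Third coordinate — each term is the sum of the two before it: 6, 3, 9, 12, 21 → 33.
Letter: E, F, G, H, I → J (letters move forward 1 place in the alphabet).
Combining the parts gives (32,51,33,J).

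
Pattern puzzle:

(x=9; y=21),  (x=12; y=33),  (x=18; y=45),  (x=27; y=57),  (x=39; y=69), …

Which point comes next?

(x=54; y=81)

For the x, differences are 3, 6, 9, … (increasing by 3 each time): 9, 12, 18, 27, 39 → 54.
Y goes 21, 33, 45, 57, 69 → 81 (+12 each step).
Putting it together: (x=54; y=81).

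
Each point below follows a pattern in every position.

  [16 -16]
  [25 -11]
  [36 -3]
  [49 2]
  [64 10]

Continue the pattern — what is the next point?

First coordinate: perfect squares: 4², 5², 6², …; 16, 25, 36, 49, 64 → 81.
Second coordinate: alternating steps +5, +8, +5, +8, …, so -16, -11, -3, 2, 10 → 15.
Putting it together: [81 15].

[81 15]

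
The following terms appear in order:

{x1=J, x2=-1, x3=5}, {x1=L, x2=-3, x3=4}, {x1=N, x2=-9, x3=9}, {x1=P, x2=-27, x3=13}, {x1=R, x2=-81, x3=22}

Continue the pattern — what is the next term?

X1 — letters move forward 2 places in the alphabet: J, L, N, P, R → T.
X2 goes -1, -3, -9, -27, -81 → -243 (×3 each step).
For the x3, each term is the sum of the two before it: 5, 4, 9, 13, 22 → 35.
So the next term is {x1=T, x2=-243, x3=35}.

{x1=T, x2=-243, x3=35}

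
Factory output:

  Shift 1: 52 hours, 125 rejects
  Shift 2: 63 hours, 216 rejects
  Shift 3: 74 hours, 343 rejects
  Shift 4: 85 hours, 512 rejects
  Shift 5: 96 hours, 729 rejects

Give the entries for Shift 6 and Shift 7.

107 hours, 1000 rejects; 118 hours, 1331 rejects

Hours — +11 each step: 52, 63, 74, 85, 96 → 107 → 118.
Rejects: perfect cubes: 5³, 6³, 7³, …, so 125, 216, 343, 512, 729 → 1000 → 1331.
So the next two lines are 107 hours, 1000 rejects and 118 hours, 1331 rejects.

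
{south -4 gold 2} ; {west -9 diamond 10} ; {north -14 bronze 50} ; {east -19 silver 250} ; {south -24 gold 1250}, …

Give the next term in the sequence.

{west -29 diamond 6250}

Direction: south, west, north, east, south → west (repeats south → west → north → east).
For the second entry, −5 each step: -4, -9, -14, -19, -24 → -29.
For the rank, repeats gold → diamond → bronze → silver: gold, diamond, bronze, silver, gold → diamond.
Fourth entry — ×5 each step: 2, 10, 50, 250, 1250 → 6250.
Combining the parts gives {west -29 diamond 6250}.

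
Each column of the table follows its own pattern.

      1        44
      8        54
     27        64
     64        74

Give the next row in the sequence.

125  84

First component: 1, 8, 27, 64 → 125 (perfect cubes: 1³, 2³, 3³, …).
Second component goes 44, 54, 64, 74 → 84 (+10 each step).
Combining the parts gives 125  84.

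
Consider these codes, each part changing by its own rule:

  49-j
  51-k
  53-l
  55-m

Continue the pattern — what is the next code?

First component: 49, 51, 53, 55 → 57 (+2 each step).
Letter: letters move forward 1 place in the alphabet; j, k, l, m → n.
So the next code is 57-n.

57-n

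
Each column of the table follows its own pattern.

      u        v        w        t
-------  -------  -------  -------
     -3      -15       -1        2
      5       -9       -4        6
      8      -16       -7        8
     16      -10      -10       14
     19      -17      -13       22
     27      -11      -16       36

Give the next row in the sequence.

Column u goes -3, 5, 8, 16, 19, 27 → 30 (alternating steps +8, +3, +8, +3, …).
For the column v, alternating steps +6, −7, +6, −7, …: -15, -9, -16, -10, -17, -11 → -18.
Column w — −3 each step: -1, -4, -7, -10, -13, -16 → -19.
Column t: each term is the sum of the two before it; 2, 6, 8, 14, 22, 36 → 58.
Combining the parts gives 30  -18  -19  58.

30  -18  -19  58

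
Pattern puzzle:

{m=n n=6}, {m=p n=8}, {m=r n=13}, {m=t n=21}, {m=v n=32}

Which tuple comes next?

M: n, p, r, t, v → x (letters move forward 2 places in the alphabet).
N: differences are 2, 5, 8, … (increasing by 3 each time); 6, 8, 13, 21, 32 → 46.
Putting it together: {m=x n=46}.

{m=x n=46}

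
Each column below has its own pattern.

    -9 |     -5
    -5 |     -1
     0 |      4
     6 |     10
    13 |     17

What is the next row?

21  25

First component: differences are 4, 5, 6, … (increasing by 1 each time); -9, -5, 0, 6, 13 → 21.
Second component — always 4 more than the first component: -5, -1, 4, 10, 17 → 25.
Putting it together: 21  25.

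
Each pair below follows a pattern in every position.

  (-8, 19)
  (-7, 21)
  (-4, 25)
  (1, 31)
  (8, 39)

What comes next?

First value: differences are 1, 3, 5, … (increasing by 2 each time), so -8, -7, -4, 1, 8 → 17.
Second value goes 19, 21, 25, 31, 39 → 49 (differences are 2, 4, 6, … (increasing by 2 each time)).
Combining the parts gives (17, 49).

(17, 49)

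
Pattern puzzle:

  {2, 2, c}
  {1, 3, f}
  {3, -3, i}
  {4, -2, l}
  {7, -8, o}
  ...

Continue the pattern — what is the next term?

{11, -7, r}

For the first entry, each term is the sum of the two before it: 2, 1, 3, 4, 7 → 11.
Second entry goes 2, 3, -3, -2, -8 → -7 (alternating steps +1, −6, +1, −6, …).
Letter: c, f, i, l, o → r (letters move forward 3 places in the alphabet).
So the next term is {11, -7, r}.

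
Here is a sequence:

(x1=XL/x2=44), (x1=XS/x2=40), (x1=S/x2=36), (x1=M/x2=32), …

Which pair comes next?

(x1=L/x2=28)

X1 — runs through clothing sizes XS→XL: XL, XS, S, M → L.
X2 goes 44, 40, 36, 32 → 28 (−4 each step).
Putting it together: (x1=L/x2=28).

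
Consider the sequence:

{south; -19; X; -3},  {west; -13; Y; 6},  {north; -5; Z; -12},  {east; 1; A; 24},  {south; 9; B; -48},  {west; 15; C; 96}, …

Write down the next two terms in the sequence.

Direction: south, west, north, east, south, west → north → east (repeats south → west → north → east).
Second slot: alternating steps +6, +8, +6, +8, …, so -19, -13, -5, 1, 9, 15 → 23 → 29.
Letter goes X, Y, Z, A, B, C → D → E (letters move forward 1 place in the alphabet, wrapping Z→A).
Fourth slot: ×(-2) each step; -3, 6, -12, 24, -48, 96 → -192 → 384.
Putting the parts together: {north; 23; D; -192} and then {east; 29; E; 384}.

{north; 23; D; -192}, {east; 29; E; 384}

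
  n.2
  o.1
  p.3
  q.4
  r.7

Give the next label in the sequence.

Letter: letters move forward 1 place in the alphabet; n, o, p, q, r → s.
Second component: each term is the sum of the two before it, so 2, 1, 3, 4, 7 → 11.
So the next label is s.11.

s.11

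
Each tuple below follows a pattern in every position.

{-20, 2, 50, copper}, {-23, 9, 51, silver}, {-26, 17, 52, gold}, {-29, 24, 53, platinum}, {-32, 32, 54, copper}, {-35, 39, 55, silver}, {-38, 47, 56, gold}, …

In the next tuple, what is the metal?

Metal: repeats copper → silver → gold → platinum, so copper, silver, gold, platinum, copper, silver, gold → platinum.

platinum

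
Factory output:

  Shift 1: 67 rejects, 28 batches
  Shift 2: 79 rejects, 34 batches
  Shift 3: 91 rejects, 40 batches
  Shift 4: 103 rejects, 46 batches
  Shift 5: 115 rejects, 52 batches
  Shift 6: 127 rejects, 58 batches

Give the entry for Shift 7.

Rejects: +12 each step; 67, 79, 91, 103, 115, 127 → 139.
Batches — +6 each step: 28, 34, 40, 46, 52, 58 → 64.
Combining the parts gives 139 rejects, 64 batches.

139 rejects, 64 batches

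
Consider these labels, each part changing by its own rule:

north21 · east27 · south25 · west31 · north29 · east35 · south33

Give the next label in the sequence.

Direction: repeats north → east → south → west, so north, east, south, west, north, east, south → west.
Second component: alternating steps +6, −2, +6, −2, …, so 21, 27, 25, 31, 29, 35, 33 → 39.
So the next label is west39.

west39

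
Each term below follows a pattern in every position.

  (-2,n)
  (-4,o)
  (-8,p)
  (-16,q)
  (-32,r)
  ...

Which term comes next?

First slot: -2, -4, -8, -16, -32 → -64 (×2 each step).
Letter: n, o, p, q, r → s (letters move forward 1 place in the alphabet).
Combining the parts gives (-64,s).

(-64,s)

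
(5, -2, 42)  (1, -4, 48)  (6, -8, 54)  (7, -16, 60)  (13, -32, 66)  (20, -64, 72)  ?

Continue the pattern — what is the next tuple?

First slot: each term is the sum of the two before it, so 5, 1, 6, 7, 13, 20 → 33.
Second slot goes -2, -4, -8, -16, -32, -64 → -128 (×2 each step).
Third slot — +6 each step: 42, 48, 54, 60, 66, 72 → 78.
Combining the parts gives (33, -128, 78).

(33, -128, 78)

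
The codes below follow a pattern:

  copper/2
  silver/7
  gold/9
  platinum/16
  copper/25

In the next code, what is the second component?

41

For the second component, each term is the sum of the two before it: 2, 7, 9, 16, 25 → 41.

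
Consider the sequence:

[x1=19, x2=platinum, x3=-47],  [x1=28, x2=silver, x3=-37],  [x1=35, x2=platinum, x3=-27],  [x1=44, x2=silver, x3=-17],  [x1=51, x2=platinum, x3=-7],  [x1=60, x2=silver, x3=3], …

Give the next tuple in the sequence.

X1: alternating steps +9, +7, +9, +7, …; 19, 28, 35, 44, 51, 60 → 67.
For the x2, alternates platinum ↔ silver: platinum, silver, platinum, silver, platinum, silver → platinum.
X3: -47, -37, -27, -17, -7, 3 → 13 (+10 each step).
Combining the parts gives [x1=67, x2=platinum, x3=13].

[x1=67, x2=platinum, x3=13]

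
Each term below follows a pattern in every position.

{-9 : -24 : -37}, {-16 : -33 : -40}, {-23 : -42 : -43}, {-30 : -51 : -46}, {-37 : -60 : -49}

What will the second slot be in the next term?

-69

First slot: -9, -16, -23, -30, -37 → -44 (−7 each step).
For the second slot, −9 each step: -24, -33, -42, -51, -60 → -69.
Third slot: −3 each step; -37, -40, -43, -46, -49 → -52.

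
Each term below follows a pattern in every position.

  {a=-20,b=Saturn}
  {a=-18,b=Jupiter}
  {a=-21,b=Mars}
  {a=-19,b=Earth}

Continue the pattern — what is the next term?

{a=-22,b=Venus}

A goes -20, -18, -21, -19 → -22 (alternating steps +2, −3, +2, −3, …).
B: runs backward through the planets Mercury→Neptune; Saturn, Jupiter, Mars, Earth → Venus.
Combining the parts gives {a=-22,b=Venus}.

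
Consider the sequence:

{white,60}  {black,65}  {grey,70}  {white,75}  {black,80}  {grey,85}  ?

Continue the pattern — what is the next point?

Shade — repeats white → black → grey: white, black, grey, white, black, grey → white.
Second slot: 60, 65, 70, 75, 80, 85 → 90 (+5 each step).
So the next point is {white,90}.

{white,90}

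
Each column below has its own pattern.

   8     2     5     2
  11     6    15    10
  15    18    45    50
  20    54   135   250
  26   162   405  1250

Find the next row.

First component goes 8, 11, 15, 20, 26 → 33 (differences are 3, 4, 5, … (increasing by 1 each time)).
Second component: ×3 each step; 2, 6, 18, 54, 162 → 486.
For the third component, ×3 each step: 5, 15, 45, 135, 405 → 1215.
For the fourth component, ×5 each step: 2, 10, 50, 250, 1250 → 6250.
So the next row is 33  486  1215  6250.

33  486  1215  6250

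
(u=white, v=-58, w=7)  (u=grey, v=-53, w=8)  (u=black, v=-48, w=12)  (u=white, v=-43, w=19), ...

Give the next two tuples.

U: repeats white → grey → black, so white, grey, black, white → grey → black.
V: +5 each step, so -58, -53, -48, -43 → -38 → -33.
W — differences are 1, 4, 7, … (increasing by 3 each time): 7, 8, 12, 19 → 29 → 42.
Putting the parts together: (u=grey, v=-38, w=29) and then (u=black, v=-33, w=42).

(u=grey, v=-38, w=29), (u=black, v=-33, w=42)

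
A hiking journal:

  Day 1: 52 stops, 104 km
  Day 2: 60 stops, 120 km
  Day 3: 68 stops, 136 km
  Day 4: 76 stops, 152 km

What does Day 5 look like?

For the stops, +8 each step: 52, 60, 68, 76 → 84.
Km: 104, 120, 136, 152 → 168 (always 2 × the stops).
Putting it together: 84 stops, 168 km.

84 stops, 168 km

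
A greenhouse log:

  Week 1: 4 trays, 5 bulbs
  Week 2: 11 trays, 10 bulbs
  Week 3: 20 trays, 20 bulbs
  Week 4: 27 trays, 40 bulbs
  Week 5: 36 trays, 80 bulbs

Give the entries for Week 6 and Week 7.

Trays: alternating steps +7, +9, +7, +9, …; 4, 11, 20, 27, 36 → 43 → 52.
For the bulbs, ×2 each step: 5, 10, 20, 40, 80 → 160 → 320.
Putting the parts together: 43 trays, 160 bulbs and then 52 trays, 320 bulbs.

43 trays, 160 bulbs; 52 trays, 320 bulbs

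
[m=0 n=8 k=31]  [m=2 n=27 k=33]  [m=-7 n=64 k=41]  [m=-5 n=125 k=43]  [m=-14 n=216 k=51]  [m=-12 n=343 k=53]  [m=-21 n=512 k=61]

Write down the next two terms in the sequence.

[m=-19 n=729 k=63], [m=-28 n=1000 k=71]

M: 0, 2, -7, -5, -14, -12, -21 → -19 → -28 (alternating steps +2, −9, +2, −9, …).
N: perfect cubes: 2³, 3³, 4³, …, so 8, 27, 64, 125, 216, 343, 512 → 729 → 1000.
For the k, alternating steps +2, +8, +2, +8, …: 31, 33, 41, 43, 51, 53, 61 → 63 → 71.
Putting the parts together: [m=-19 n=729 k=63] and then [m=-28 n=1000 k=71].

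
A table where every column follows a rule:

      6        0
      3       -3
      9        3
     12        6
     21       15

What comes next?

33  27

First component — each term is the sum of the two before it: 6, 3, 9, 12, 21 → 33.
Second component — always 6 less than the first component: 0, -3, 3, 6, 15 → 27.
Combining the parts gives 33  27.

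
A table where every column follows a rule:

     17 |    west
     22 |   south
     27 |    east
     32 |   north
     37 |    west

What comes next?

42  south

First component: +5 each step; 17, 22, 27, 32, 37 → 42.
Direction goes west, south, east, north, west → south (repeats west → south → east → north).
Combining the parts gives 42  south.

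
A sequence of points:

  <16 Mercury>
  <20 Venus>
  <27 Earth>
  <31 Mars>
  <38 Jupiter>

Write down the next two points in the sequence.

<42 Saturn>, <49 Uranus>

First entry goes 16, 20, 27, 31, 38 → 42 → 49 (alternating steps +4, +7, +4, +7, …).
Planet goes Mercury, Venus, Earth, Mars, Jupiter → Saturn → Uranus (runs through the planets Mercury→Neptune).
Putting the parts together: <42 Saturn> and then <49 Uranus>.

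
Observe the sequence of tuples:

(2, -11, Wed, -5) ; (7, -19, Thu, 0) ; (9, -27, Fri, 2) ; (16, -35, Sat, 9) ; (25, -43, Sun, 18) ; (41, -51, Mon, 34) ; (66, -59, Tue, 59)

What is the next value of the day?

Day — runs through the weekdays Mon→Sun: Wed, Thu, Fri, Sat, Sun, Mon, Tue → Wed.

Wed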